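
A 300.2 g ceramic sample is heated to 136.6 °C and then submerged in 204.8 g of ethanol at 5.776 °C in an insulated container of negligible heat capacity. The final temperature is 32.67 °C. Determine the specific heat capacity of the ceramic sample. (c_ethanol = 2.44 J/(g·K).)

c ≈ 0.431 J/(g·K)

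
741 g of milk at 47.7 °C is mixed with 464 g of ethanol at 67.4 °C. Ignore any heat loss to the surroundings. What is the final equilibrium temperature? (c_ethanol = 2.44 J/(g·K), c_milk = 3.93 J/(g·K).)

Let T be the final temperature. ΣQ_i = 0:
464·2.44·(T − 67.4) + 741·3.93·(T − 47.7) = 0
4044.3 T = 215216
T ≈ 53.21 °C

T_f ≈ 53.2 °C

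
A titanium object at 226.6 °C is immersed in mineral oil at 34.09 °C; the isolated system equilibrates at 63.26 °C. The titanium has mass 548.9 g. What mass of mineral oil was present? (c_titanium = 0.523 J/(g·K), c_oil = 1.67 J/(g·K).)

Net heat exchanged in the isolated system is zero:
548.9·0.523·(63.26 − 226.6) + m·1.67·(63.26 − 34.09) = 0
48.71 m = 46891
m = 46891/48.71 ≈ 962.6 g

m ≈ 963 g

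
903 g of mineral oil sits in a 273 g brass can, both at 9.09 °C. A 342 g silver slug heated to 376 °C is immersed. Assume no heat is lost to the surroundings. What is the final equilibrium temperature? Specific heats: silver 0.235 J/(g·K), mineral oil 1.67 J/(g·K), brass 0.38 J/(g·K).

T_f ≈ 26.5 °C

Taking heat into each body as positive, Σ m c ΔT = 0:
342·0.235·(T − 376) + 903·1.67·(T − 9.09) + 273·0.38·(T − 9.09) = 0
80.37(T − 376) + 1508(T − 9.09) + 103.74(T − 9.09) = 0
1692.1 T = 44870
T ≈ 26.52 °C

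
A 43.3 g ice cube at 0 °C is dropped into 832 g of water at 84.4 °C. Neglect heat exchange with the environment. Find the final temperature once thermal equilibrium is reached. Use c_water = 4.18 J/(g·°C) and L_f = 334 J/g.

Taking heat into each body as positive, Σ m c ΔT = 0:
fusion: m_ice L_f = 43.3·334 = 14462
  meltwater 0→T: 43.3·4.18·T = 180.99 T
  water: 3477.8(T − 84.4)
3658.8 T = 293523 − 14462 = 279061
T ≈ 76.27 °C — above 0 °C, consistent with complete melting.

T_f ≈ 76.3 °C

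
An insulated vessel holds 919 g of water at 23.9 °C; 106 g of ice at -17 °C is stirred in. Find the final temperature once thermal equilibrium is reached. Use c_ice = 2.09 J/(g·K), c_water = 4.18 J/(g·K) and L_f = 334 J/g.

Let T be the final temperature. ΣQ_i = 0:
ice -17→0 °C: 106×2.09×17 = 3766.2
  melt ice: 106×334 = 35404
  warm the meltwater: 443.08 T
  water cools: 919×4.18×(T − 23.9) = 3841.4(T − 23.9)
4284.5 T = 91810 − 39170 = 52640
T ≈ 12.29 °C (positive, so assuming full melt was valid).

T_f ≈ 12.3 °C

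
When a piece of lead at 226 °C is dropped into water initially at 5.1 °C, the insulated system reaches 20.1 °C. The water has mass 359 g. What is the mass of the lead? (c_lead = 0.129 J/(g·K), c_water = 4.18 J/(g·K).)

m ≈ 847 g

|Q_lead| = |Q_water|:
m·0.129·(226 − 20.1) = 359·4.18·(20.1 − 5.1)
26.56 m = 22509  ⇒  m ≈ 847.5 g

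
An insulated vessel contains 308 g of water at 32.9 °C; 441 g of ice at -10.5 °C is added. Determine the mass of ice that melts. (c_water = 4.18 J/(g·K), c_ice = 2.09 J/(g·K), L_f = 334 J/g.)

m_melted ≈ 97.8 g

Heat available from the water dropping to 0 °C: 308·4.18·32.9 = 42357 J.
Warming the ice to 0 °C takes 441·2.09·10.5 = 9677.7 J, leaving 32679 J for melting.
Fully melting the ice requires m_ice L_f = 441·334 = 147294 J.
Since 32679 < 147294 J, not all the ice melts; equilibrium is at 0 °C.
m_melt = 32679 / L_f = 97.84 g.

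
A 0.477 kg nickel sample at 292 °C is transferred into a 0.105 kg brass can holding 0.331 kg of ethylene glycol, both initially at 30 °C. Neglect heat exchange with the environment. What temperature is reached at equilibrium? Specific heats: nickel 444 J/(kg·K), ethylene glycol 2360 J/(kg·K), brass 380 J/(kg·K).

T_f ≈ 83.7 °C

Taking heat into each body as positive, Σ m c ΔT = 0:
0.477*444*(T − 292) + 0.331*2360*(T − 30) + 0.105*380*(T − 30) = 0
1032.8 T = 86474
T = 86474/1032.8 ≈ 83.72 °C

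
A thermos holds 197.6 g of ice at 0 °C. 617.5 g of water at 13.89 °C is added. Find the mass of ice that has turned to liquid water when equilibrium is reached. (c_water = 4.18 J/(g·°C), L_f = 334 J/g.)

m_melted ≈ 107 g

Cooling the water to 0 °C releases 617.5·4.18·13.89 = 35852 J.
Fully melting the ice requires m_ice L_f = 197.6·334 = 65998 J.
That's not enough to melt it all — equilibrium is at 0 °C with ice remaining.
m_melted·334 = 35852  ⇒  m_melted ≈ 107.3 g.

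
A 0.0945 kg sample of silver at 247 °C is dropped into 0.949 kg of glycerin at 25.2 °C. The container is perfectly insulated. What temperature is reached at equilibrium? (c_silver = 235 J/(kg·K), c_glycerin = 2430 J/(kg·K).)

T_f ≈ 27.3 °C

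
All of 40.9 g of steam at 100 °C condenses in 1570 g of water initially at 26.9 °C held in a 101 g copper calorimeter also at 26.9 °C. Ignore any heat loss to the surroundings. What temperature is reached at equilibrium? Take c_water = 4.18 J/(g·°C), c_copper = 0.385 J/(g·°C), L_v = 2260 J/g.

T_f ≈ 42.4 °C

Let T be the final temperature. ΣQ_i = 0:
steam→water at 100 °C releases m L_v = 40.9×2260 = 92434; condensed water 100 °C→T: 170.96(T − 100); water warms: 1570×4.18×(T − 26.9) = 6562.6(T − 26.9); cup: 38.88(T − 26.9)
6772.4 T = 92434 + 17096 + 177580 = 287110
T ≈ 42.39 °C — below 100 °C, confirming all the steam condensed.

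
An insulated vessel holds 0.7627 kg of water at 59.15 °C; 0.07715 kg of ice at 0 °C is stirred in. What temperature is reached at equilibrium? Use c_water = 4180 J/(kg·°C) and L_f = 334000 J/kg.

T_f ≈ 46.4 °C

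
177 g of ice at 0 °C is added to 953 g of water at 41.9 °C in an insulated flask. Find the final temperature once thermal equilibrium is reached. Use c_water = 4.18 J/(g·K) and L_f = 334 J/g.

T_f ≈ 22.8 °C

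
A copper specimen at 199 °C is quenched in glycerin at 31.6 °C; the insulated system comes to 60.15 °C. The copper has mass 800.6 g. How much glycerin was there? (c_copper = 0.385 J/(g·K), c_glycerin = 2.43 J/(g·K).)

m ≈ 617 g

Conservation of energy gives ΣQ = 0:
800.6×0.385×(60.15 − 199) + m×2.43×(60.15 − 31.6) = 0
69.38 m = 42798
m = 42798/69.38 ≈ 616.9 g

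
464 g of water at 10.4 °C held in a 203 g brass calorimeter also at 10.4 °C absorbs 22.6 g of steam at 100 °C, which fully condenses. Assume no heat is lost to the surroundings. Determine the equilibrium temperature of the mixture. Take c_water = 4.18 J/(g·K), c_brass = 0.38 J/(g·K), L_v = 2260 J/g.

Energy balance with sensible and latent terms:
latent heat released on condensation: 22.6×2260 = 51076
  condensate cools 100→T: 22.6×4.18×(T − 100) = 94.47(T − 100)
  original water: 1939.5(T − 10.4)
  cup: 77.14(T − 10.4)
2111.1 T = 51076 + 9446.8 + 20973 = 81496
T ≈ 38.60 °C — below 100 °C, confirming all the steam condensed.

T_f ≈ 38.6 °C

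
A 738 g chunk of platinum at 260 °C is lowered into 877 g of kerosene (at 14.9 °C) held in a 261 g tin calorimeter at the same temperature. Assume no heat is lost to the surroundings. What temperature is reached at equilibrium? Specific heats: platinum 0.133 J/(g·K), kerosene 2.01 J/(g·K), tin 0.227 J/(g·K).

Let T be the final temperature. ΣQ_i = 0:
738·0.133·(T − 260) + 877·2.01·(T − 14.9) + 261·0.227·(T − 14.9) = 0
98.15(T − 260) + 1762.8(T − 14.9) + 59.25(T − 14.9) = 0
(98.15 + 1762.8 + 59.25) T = 98.15·260 + 1762.8·14.9 + 59.25·14.9
T = 52668 / 1920.2 = 27.4 °C

T_f ≈ 27.4 °C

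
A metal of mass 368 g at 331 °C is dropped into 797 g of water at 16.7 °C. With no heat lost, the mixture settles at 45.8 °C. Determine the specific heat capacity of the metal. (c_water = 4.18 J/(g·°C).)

Heat gained plus heat lost sum to zero:
368×c×(45.8 − 331) + 797×4.18×(45.8 − 16.7) = 0
-104954 c = -96945
c = -96945/-104954 ≈ 0.9237 J/(g·°C)

c ≈ 0.924 J/(g·°C)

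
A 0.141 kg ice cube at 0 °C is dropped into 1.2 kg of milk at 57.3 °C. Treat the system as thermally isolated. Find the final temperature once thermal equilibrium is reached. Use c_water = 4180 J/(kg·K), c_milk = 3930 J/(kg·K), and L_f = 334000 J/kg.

T_f ≈ 42.1 °C

Energy balance with sensible and latent terms:
latent heat to melt: 0.141·334000 = 47094
  warm the meltwater: 589.38 T
  milk: 4716(T − 57.3)
5305.4 T = 270227 − 47094 = 223133
T ≈ 42.06 °C (positive, so assuming full melt was valid).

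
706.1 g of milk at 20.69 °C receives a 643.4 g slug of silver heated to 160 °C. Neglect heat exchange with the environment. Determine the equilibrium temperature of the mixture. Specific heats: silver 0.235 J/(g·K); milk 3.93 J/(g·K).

T_f ≈ 27.9 °C

|Q_silver| = |Q_milk|:
643.4·0.235·(160 − T) = 706.1·3.93·(T − 20.69)
151.2(160 − T) = 2775(T − 20.69)
2926.2 T = 81606  ⇒  T ≈ 27.89 °C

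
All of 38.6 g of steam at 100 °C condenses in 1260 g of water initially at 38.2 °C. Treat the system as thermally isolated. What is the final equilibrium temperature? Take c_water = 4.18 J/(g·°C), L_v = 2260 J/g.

T_f ≈ 56.1 °C

Setting the total heat transfer to zero:
steam→water at 100 °C releases m L_v = 38.6·2260 = 87236; condensate cools 100→T: 38.6·4.18·(T − 100) = 161.35(T − 100); water warms: 1260·4.18·(T − 38.2) = 5266.8(T − 38.2)
5428.1 T = 87236 + 16135 + 201192 = 304563
T ≈ 56.11 °C — below 100 °C, confirming all the steam condensed.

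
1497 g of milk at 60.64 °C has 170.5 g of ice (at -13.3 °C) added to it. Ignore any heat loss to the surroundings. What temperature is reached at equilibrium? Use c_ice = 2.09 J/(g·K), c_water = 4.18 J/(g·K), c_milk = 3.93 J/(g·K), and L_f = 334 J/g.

T_f ≈ 44.7 °C

Energy conservation, ΣQ = 0:
ice -13.3→0 °C: 170.5·2.09·13.3 = 4739.4
  latent heat to melt: 170.5·334 = 56947
  meltwater 0→T: 170.5·4.18·T = 712.69 T
  milk: 5883.2(T − 60.64)
6595.9 T = 356758 − 61686 = 295071
T ≈ 44.74 °C. Since T > 0 °C, the all-ice-melts assumption holds.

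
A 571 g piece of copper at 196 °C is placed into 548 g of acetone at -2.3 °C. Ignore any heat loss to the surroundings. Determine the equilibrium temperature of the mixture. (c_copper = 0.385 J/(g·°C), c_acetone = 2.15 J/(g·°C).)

T_f ≈ 28.9 °C

With ΣQ=0 the equilibrium temperature is the m·c-weighted mean:
T_f = (219.84*196 + 1178.2*(-2.3)) / (219.84 + 1178.2)
    = 40378 / 1398 ≈ 28.88 °C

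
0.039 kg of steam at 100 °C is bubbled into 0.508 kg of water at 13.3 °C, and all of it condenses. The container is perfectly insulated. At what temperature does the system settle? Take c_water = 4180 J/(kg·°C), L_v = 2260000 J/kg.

T_f ≈ 58.0 °C

Energy balance with sensible and latent terms:
steam→water at 100 °C releases m L_v = 0.039·2260000 = 88140; condensed water 100 °C→T: 163.02(T − 100); water warms: 0.508·4180·(T − 13.3) = 2123.4(T − 13.3)
2286.5 T = 88140 + 16302 + 28242 = 132684
T ≈ 58.03 °C (< 100 °C, so full condensation is consistent).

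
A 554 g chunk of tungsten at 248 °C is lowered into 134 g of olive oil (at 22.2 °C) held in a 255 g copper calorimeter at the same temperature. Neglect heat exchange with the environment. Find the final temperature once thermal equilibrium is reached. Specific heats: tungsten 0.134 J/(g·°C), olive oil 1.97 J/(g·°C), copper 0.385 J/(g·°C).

T_f ≈ 60.6 °C

Net heat exchanged in the isolated system is zero:
554·0.134·(T − 248) + 134·1.97·(T − 22.2) + 255·0.385·(T − 22.2) = 0
436.39 T = 26450
T = 26450/436.39 ≈ 60.61 °C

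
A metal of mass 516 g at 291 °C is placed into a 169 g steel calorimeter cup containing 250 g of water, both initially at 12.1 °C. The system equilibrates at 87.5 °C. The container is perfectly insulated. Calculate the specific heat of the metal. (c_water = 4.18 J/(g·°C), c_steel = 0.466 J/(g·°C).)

Setting the total heat transfer to zero:
516·c·(87.5 − 291) + 250·4.18·(87.5 − 12.1) + 169·0.466·(87.5 − 12.1) = 0
-105006 c = -84731
c = -84731/-105006 ≈ 0.8069 J/(g·°C)

c ≈ 0.807 J/(g·°C)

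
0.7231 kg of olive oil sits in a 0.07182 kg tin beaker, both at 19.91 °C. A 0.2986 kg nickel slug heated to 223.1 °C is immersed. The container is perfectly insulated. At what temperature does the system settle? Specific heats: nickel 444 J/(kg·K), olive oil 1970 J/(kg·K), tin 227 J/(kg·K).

T_f ≈ 37.0 °C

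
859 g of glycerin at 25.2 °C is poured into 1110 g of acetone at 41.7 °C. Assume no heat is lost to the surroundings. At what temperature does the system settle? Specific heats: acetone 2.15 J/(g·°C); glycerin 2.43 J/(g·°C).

T_f ≈ 34.0 °C

Conservation of energy gives ΣQ = 0:
1110·2.15·(T − 41.7) + 859·2.43·(T − 25.2) = 0
2386.5(T − 41.7) + 2087.4(T − 25.2) = 0
4473.9 T = 152119
T = 152119/4473.9 ≈ 34.00 °C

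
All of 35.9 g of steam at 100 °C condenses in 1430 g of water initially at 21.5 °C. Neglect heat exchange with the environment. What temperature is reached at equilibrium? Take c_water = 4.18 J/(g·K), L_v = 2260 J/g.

T_f ≈ 36.7 °C

Energy conservation, ΣQ = 0:
latent heat released on condensation: 35.9×2260 = 81134; condensate cools 100→T: 35.9×4.18×(T − 100) = 150.06(T − 100); original water: 5977.4(T − 21.5)
6127.5 T = 81134 + 15006 + 128514 = 224654
T ≈ 36.66 °C — below 100 °C, confirming all the steam condensed.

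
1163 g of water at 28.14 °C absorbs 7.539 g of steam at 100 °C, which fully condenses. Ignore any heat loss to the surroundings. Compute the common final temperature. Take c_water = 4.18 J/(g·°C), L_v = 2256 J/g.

T_f ≈ 32.1 °C

Sum of m c ΔT and latent-heat terms is zero:
steam→water at 100 °C releases m L_v = 7.539×2256 = 17008; condensate cools 100→T: 7.539×4.18×(T − 100) = 31.51(T − 100); original water: 4861.3(T − 28.14)
4892.9 T = 17008 + 3151.3 + 136798 = 156957
T ≈ 32.08 °C, under the boiling point, so the assumption holds.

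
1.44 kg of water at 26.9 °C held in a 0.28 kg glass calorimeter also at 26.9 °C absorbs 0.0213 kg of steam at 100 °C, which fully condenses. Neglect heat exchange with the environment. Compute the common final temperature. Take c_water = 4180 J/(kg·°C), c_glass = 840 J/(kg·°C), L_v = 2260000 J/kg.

Sum of m c ΔT and latent-heat terms is zero:
condense steam: −0.0213×2260000 = −48138; condensed water 100 °C→T: 89.03(T − 100); water warms: 1.44×4180×(T − 26.9) = 6019.2(T − 26.9); cup: 235.2(T − 26.9)
6343.4 T = 48138 + 8903.4 + 168243 = 225285
T ≈ 35.51 °C, under the boiling point, so the assumption holds.

T_f ≈ 35.5 °C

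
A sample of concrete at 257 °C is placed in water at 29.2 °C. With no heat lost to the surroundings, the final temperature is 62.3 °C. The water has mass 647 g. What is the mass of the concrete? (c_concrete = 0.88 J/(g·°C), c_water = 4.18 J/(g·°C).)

Net heat exchanged in the isolated system is zero:
m·0.88·(62.3 − 257) + 647·4.18·(62.3 − 29.2) = 0
-171.34 m = -89518
m = -89518/-171.34 ≈ 522.5 g

m ≈ 522 g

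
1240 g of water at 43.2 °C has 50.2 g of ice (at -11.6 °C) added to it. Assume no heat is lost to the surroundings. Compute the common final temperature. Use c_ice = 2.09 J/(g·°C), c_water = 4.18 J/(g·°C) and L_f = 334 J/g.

Taking heat into each body as positive, Σ m c ΔT = 0:
warm ice to 0 °C: 50.2×2.09×(0 − (-11.6)) = 1217; melt ice: 50.2×334 = 16767; meltwater 0→T: 50.2×4.18×T = 209.84 T; water cools: 1240×4.18×(T − 43.2) = 5183.2(T − 43.2)
5393 T = 223914 − 17984 = 205930
T ≈ 38.18 °C. Since T > 0 °C, the all-ice-melts assumption holds.

T_f ≈ 38.2 °C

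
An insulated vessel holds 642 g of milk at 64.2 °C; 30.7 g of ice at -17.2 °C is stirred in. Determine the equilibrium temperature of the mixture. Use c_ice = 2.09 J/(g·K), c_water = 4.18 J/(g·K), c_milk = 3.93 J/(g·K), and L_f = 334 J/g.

Taking heat into each body as positive, Σ m c ΔT = 0:
ice -17.2→0 °C: 30.7×2.09×17.2 = 1103.6
  melt ice: 30.7×334 = 10254
  warm the meltwater: 128.33 T
  milk cools: 642×3.93×(T − 64.2) = 2523.1(T − 64.2)
2651.4 T = 161980 − 11357 = 150623
T ≈ 56.81 °C. Since T > 0 °C, the all-ice-melts assumption holds.

T_f ≈ 56.8 °C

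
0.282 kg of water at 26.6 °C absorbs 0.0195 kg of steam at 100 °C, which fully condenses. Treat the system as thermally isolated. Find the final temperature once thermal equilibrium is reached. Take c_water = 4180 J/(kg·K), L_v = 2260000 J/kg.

Heat gained plus heat lost sum to zero:
condense steam: −0.0195·2260000 = −44070; condensate cools 100→T: 0.0195·4180·(T − 100) = 81.51(T − 100); water warms: 0.282·4180·(T − 26.6) = 1178.8(T − 26.6)
1260.3 T = 44070 + 8151 + 31355 = 83576
T ≈ 66.32 °C, under the boiling point, so the assumption holds.

T_f ≈ 66.3 °C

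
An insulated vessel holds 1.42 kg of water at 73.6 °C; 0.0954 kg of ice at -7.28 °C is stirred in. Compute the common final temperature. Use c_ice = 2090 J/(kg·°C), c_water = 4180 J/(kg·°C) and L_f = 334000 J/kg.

Let T be the final temperature. ΣQ_i = 0:
warm ice to 0 °C: 0.0954·2090·(0 − (-7.28)) = 1451.5
  fusion: m_ice L_f = 0.0954·334000 = 31864
  warm the meltwater: 398.77 T
  water cools: 1.42·4180·(T − 73.6) = 5935.6(T − 73.6)
6334.4 T = 436860 − 33315 = 403545
T ≈ 63.71 °C — above 0 °C, consistent with complete melting.

T_f ≈ 63.7 °C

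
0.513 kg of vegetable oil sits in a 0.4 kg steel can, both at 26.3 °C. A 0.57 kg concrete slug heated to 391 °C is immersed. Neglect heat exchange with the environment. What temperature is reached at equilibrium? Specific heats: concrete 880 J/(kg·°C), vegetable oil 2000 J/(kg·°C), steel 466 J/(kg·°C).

Heat gained plus heat lost sum to zero:
0.57·880·(T − 391) + 0.513·2000·(T − 26.3) + 0.4·466·(T − 26.3) = 0
501.6(T − 391) + 1026(T − 26.3) + 186.4(T − 26.3) = 0
1714 T = 228012
T = 228012/1714 ≈ 133.03 °C

T_f ≈ 133.0 °C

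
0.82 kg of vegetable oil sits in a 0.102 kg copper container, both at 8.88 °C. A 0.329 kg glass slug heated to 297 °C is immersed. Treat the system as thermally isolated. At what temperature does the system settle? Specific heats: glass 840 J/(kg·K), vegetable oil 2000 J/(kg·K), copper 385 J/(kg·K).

Energy conservation, ΣQ = 0:
0.329×840×(T − 297) + 0.82×2000×(T − 8.88) + 0.102×385×(T − 8.88) = 0
276.36(T − 297) + 1640(T − 8.88) + 39.27(T − 8.88) = 0
(276.36 + 1640 + 39.27) T = 276.36×297 + 1640×8.88 + 39.27×8.88
T = 96991/1955.6 ≈ 49.60 °C

T_f ≈ 49.6 °C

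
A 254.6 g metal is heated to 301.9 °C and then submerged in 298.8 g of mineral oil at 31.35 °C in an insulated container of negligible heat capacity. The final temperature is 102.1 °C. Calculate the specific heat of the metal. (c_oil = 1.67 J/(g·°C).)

c ≈ 0.694 J/(g·°C)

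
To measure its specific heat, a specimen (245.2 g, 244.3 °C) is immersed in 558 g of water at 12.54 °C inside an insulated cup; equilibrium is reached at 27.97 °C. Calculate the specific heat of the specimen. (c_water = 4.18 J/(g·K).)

m_s c (T_s − T_f) = m_water c_water (T_f − T_0):
245.2×c×(244.3 − 27.97) = 558×4.18×(27.97 − 12.54)
53044 c = 35990  ⇒  c ≈ 0.6785 J/(g·K)

c ≈ 0.678 J/(g·K)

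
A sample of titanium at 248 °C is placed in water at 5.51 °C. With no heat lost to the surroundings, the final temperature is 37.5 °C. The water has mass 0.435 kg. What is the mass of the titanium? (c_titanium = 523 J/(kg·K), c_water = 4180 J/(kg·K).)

m ≈ 0.528 kg

Let T be the final temperature. ΣQ_i = 0:
m×523×(37.5 − 248) + 0.435×4180×(37.5 − 5.51) = 0
-110092 m = -58167
m = -58167/-110092 ≈ 0.5284 kg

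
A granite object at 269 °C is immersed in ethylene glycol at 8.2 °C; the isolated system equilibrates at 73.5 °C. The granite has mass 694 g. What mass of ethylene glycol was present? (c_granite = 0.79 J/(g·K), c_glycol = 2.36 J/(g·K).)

m ≈ 696 g

|Q_granite| = |Q_glycol|:
694·0.79·(269 − 73.5) = m·2.36·(73.5 − 8.2)
154.11 m = 107185  ⇒  m ≈ 695.5 g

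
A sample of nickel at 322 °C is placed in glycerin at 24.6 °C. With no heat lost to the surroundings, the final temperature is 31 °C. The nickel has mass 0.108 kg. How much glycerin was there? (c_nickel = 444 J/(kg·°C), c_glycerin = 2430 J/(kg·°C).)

m ≈ 0.897 kg

|Q_nickel| = |Q_glycerin|:
0.108·444·(322 − 31) = m·2430·(31 − 24.6)
15552 m = 13954  ⇒  m ≈ 0.8973 kg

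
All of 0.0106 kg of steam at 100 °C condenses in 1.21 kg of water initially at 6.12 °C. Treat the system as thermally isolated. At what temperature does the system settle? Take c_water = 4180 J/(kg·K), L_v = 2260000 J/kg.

T_f ≈ 11.6 °C

Sum of m c ΔT and latent-heat terms is zero:
steam→water at 100 °C releases m L_v = 0.0106×2260000 = 23956; condensate cools 100→T: 0.0106×4180×(T − 100) = 44.31(T − 100); water warms: 1.21×4180×(T − 6.12) = 5057.8(T − 6.12)
5102.1 T = 23956 + 4430.8 + 30954 = 59341
T ≈ 11.63 °C (< 100 °C, so full condensation is consistent).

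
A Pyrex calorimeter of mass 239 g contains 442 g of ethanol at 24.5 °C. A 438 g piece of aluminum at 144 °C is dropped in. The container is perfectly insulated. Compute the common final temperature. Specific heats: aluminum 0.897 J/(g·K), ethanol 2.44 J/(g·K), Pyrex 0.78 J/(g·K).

Setting the total heat transfer to zero:
438·0.897·(T − 144) + 442·2.44·(T − 24.5) + 239·0.78·(T − 24.5) = 0
392.89(T − 144) + 1078.5(T − 24.5) + 186.42(T − 24.5) = 0
(392.89 + 1078.5 + 186.42) T = 392.89·144 + 1078.5·24.5 + 186.42·24.5
T = 87566 / 1657.8 = 52.8 °C

T_f ≈ 52.8 °C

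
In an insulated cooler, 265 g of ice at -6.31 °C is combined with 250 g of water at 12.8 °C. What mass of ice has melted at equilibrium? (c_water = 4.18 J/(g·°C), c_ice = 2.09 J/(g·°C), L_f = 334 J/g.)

Heat available from the water dropping to 0 °C: 250·4.18·12.8 = 13376 J.
Warming the ice to 0 °C takes 265·2.09·6.31 = 3494.8 J, leaving 9881.2 J for melting.
Melting all 265 g of ice would need 265·334 = 88510 J.
Since 9881.2 < 88510 J, not all the ice melts; equilibrium is at 0 °C.
m_melt = 9881.2 / L_f = 29.58 g.

m_melted ≈ 29.6 g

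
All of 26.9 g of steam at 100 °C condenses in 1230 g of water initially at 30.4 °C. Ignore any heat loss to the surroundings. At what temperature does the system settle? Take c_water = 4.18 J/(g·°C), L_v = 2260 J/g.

T_f ≈ 43.5 °C

Taking heat into each body as positive, Σ m c ΔT = 0:
latent heat released on condensation: 26.9×2260 = 60794; condensed water 100 °C→T: 112.44(T − 100); original water: 5141.4(T − 30.4)
5253.8 T = 60794 + 11244 + 156299 = 228337
T ≈ 43.46 °C — below 100 °C, confirming all the steam condensed.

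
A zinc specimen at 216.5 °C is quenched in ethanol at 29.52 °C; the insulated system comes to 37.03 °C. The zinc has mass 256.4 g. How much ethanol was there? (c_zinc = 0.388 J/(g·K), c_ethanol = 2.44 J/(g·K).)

Heat lost by the zinc = heat gained by the ethanol:
256.4×0.388×(216.5 − 37.03) = m×2.44×(37.03 − 29.52)
18.32 m = 17854  ⇒  m ≈ 974.3 g

m ≈ 974 g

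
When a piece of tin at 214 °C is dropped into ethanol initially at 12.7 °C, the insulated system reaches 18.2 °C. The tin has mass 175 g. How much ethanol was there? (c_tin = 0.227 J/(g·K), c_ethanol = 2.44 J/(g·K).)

Energy conservation, ΣQ = 0:
175·0.227·(18.2 − 214) + m·2.44·(18.2 − 12.7) = 0
13.42 m = 7778.2
m = 7778.2/13.42 ≈ 579.6 g

m ≈ 580 g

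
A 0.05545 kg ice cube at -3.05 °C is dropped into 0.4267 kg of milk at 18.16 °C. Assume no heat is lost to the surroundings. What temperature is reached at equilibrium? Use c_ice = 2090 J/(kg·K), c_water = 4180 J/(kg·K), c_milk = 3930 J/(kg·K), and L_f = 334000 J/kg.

T_f ≈ 6.1 °C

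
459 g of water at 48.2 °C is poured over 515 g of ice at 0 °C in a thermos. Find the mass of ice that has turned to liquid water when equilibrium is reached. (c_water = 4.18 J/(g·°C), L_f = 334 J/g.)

Water can give up m c ΔT = 459·4.18·48.2 = 92477 J before reaching 0 °C.
Melting all 515 g of ice would need 515·334 = 172010 J.
That's not enough to melt it all — equilibrium is at 0 °C with ice remaining.
m_melted·334 = 92477  ⇒  m_melted ≈ 276.9 g.

m_melted ≈ 277 g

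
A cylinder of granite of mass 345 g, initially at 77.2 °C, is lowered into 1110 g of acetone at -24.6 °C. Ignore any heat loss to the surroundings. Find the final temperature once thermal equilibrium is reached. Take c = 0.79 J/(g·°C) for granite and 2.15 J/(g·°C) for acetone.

T_f ≈ -14.2 °C

T_f = Σ m_i c_i T_i / Σ m_i c_i:
T_f = (272.55·77.2 + 2386.5·(-24.6)) / (272.55 + 2386.5)
    = -37667 / 2659.1 ≈ -14.17 °C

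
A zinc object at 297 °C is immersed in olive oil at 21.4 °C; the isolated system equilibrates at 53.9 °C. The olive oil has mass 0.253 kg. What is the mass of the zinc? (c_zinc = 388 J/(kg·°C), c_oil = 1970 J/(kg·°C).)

m ≈ 0.172 kg

Let T be the final temperature. ΣQ_i = 0:
m·388·(53.9 − 297) + 0.253·1970·(53.9 − 21.4) = 0
-94323 m = -16198
m = -16198/-94323 ≈ 0.1717 kg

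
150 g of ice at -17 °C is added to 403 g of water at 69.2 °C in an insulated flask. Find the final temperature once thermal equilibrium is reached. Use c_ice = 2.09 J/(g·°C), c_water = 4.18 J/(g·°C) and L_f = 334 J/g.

T_f ≈ 26.5 °C

Taking heat into each body as positive, Σ m c ΔT = 0:
ice -17→0 °C: 150·2.09·17 = 5329.5; latent heat to melt: 150·334 = 50100; warm the meltwater: 627 T; water cools: 403·4.18·(T − 69.2) = 1684.5(T − 69.2)
2311.5 T = 116570 − 55430 = 61141
T ≈ 26.45 °C — above 0 °C, consistent with complete melting.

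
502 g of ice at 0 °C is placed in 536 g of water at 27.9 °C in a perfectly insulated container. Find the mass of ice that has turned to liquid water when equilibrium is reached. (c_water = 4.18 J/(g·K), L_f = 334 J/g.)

m_melted ≈ 187 g

Cooling the water to 0 °C releases 536·4.18·27.9 = 62509 J.
To melt every bit of ice: 502·334 = 167668 J.
Since 62509 < 167668 J, not all the ice melts; equilibrium is at 0 °C.
m_melt = 62509 / L_f = 187.2 g.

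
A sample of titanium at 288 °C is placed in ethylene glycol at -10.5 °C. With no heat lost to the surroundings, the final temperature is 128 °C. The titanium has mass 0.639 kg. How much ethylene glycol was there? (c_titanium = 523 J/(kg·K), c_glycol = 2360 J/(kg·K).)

m ≈ 0.164 kg

Conservation of energy gives ΣQ = 0:
0.639×523×(128 − 288) + m×2360×(128 − (-10.5)) = 0
326860 m = 53472
m = 53472/326860 ≈ 0.1636 kg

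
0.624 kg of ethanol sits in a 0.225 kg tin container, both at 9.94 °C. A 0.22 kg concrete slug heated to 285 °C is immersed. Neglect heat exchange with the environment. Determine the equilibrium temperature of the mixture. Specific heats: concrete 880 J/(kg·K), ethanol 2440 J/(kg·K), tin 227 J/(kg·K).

T_f ≈ 40.1 °C

Taking heat into each body as positive, Σ m c ΔT = 0:
0.22×880×(T − 285) + 0.624×2440×(T − 9.94) + 0.225×227×(T − 9.94) = 0
193.6(T − 285) + 1522.6(T − 9.94) + 51.08(T − 9.94) = 0
1767.2 T = 70818
T = 70818 / 1767.2 = 40.1 °C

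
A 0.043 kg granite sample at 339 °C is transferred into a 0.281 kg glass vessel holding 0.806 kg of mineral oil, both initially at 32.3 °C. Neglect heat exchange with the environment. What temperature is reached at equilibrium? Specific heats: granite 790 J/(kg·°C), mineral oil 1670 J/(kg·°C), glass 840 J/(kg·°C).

T_f ≈ 38.7 °C

Conservation of energy gives ΣQ = 0:
0.043·790·(T − 339) + 0.806·1670·(T − 32.3) + 0.281·840·(T − 32.3) = 0
33.97(T − 339) + 1346(T − 32.3) + 236.04(T − 32.3) = 0
1616 T = 62616
T = 62616 / 1616 = 38.7 °C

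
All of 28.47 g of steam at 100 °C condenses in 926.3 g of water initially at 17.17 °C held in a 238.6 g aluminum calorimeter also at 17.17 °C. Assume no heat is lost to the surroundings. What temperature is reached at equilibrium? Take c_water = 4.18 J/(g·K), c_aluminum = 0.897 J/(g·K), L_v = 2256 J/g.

Setting the total heat transfer to zero:
latent heat released on condensation: 28.47×2256 = 64228
  condensed water 100 °C→T: 119(T − 100)
  original water: 3871.9(T − 17.17)
  aluminum cup: 238.6×0.897×(T − 17.17) = 214.02(T − 17.17)
4205 T = 64228 + 11900 + 70156 = 146285
T ≈ 34.79 °C, under the boiling point, so the assumption holds.

T_f ≈ 34.8 °C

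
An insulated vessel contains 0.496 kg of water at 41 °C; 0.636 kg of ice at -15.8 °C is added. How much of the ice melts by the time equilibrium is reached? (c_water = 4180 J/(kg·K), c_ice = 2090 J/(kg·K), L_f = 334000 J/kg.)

Water can give up m c ΔT = 0.496×4180×41 = 85004 J before reaching 0 °C.
Warming the ice to 0 °C takes 0.636×2090×15.8 = 21002 J, leaving 64002 J for melting.
To melt every bit of ice: 0.636×334000 = 212424 J.
Since 64002 < 212424 J, not all the ice melts; equilibrium is at 0 °C.
Mass melted = 64002/334000 ≈ 0.1916 kg.

m_melted ≈ 0.192 kg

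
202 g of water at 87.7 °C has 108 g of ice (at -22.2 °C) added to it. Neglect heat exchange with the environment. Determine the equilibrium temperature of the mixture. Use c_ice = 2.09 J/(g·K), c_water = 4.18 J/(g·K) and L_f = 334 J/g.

T_f ≈ 25.4 °C

Energy balance with sensible and latent terms:
warm ice to 0 °C: 108·2.09·(0 − (-22.2)) = 5011
  melt ice: 108·334 = 36072
  warm the meltwater: 451.44 T
  water cools: 202·4.18·(T − 87.7) = 844.36(T − 87.7)
1295.8 T = 74050 − 41083 = 32967
T ≈ 25.44 °C. Since T > 0 °C, the all-ice-melts assumption holds.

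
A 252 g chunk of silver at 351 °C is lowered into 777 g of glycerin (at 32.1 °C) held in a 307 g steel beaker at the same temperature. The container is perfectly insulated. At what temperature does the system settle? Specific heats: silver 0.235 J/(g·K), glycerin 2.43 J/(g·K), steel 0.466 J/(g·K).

T_f ≈ 41.1 °C

Taking heat into each body as positive, Σ m c ΔT = 0:
252×0.235×(T − 351) + 777×2.43×(T − 32.1) + 307×0.466×(T − 32.1) = 0
59.22(T − 351) + 1888.1(T − 32.1) + 143.06(T − 32.1) = 0
(59.22 + 1888.1 + 143.06) T = 59.22×351 + 1888.1×32.1 + 143.06×32.1
T = 85987/2090.4 ≈ 41.13 °C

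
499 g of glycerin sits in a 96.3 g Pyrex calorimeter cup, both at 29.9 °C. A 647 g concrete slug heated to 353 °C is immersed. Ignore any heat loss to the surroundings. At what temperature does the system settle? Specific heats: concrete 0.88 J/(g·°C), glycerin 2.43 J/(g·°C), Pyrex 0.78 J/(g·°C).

T_f ≈ 129.0 °C

Energy conservation, ΣQ = 0:
647×0.88×(T − 353) + 499×2.43×(T − 29.9) + 96.3×0.78×(T − 29.9) = 0
(569.36 + 1212.6 + 75.11) T = 569.36×353 + 1212.6×29.9 + 75.11×29.9
T = 239486/1857 ≈ 128.96 °C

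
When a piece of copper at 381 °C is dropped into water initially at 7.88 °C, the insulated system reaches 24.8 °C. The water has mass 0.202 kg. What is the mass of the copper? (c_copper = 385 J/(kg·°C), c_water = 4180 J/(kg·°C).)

Energy conservation, ΣQ = 0:
m·385·(24.8 − 381) + 0.202·4180·(24.8 − 7.88) = 0
-137137 m = -14287
m = -14287/-137137 ≈ 0.1042 kg

m ≈ 0.104 kg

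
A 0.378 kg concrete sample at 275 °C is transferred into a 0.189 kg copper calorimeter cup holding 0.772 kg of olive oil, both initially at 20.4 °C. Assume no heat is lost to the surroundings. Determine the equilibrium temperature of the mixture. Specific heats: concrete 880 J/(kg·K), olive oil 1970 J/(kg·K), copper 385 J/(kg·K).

T_f ≈ 64.4 °C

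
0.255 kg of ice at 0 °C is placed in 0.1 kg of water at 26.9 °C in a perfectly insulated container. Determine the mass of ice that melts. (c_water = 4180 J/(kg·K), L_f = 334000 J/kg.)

Water can give up m c ΔT = 0.1×4180×26.9 = 11244 J before reaching 0 °C.
To melt every bit of ice: 0.255×334000 = 85170 J.
Since 11244 < 85170 J, not all the ice melts; equilibrium is at 0 °C.
m_melt = 11244 / L_f = 0.03367 kg.

m_melted ≈ 0.0337 kg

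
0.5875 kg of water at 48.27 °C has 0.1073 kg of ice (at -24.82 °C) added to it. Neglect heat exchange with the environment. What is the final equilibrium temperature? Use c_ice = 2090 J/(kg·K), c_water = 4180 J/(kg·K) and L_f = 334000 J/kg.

Taking heat into each body as positive, Σ m c ΔT = 0:
warm ice to 0 °C: 0.1073·2090·(0 − (-24.82)) = 5566.1; fusion: m_ice L_f = 0.1073·334000 = 35838; warm the meltwater: 448.51 T; water cools: 0.5875·4180·(T − 48.27) = 2455.8(T − 48.27)
2904.3 T = 118539 − 41404 = 77135
T ≈ 26.56 °C — above 0 °C, consistent with complete melting.

T_f ≈ 26.6 °C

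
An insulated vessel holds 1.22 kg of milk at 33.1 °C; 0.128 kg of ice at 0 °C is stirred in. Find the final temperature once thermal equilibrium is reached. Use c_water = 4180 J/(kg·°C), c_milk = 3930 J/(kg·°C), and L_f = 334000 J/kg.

T_f ≈ 21.8 °C

Conservation of energy gives ΣQ = 0:
latent heat to melt: 0.128×334000 = 42752
  warm the meltwater: 535.04 T
  milk cools: 1.22×3930×(T − 33.1) = 4794.6(T − 33.1)
5329.6 T = 158701 − 42752 = 115949
T ≈ 21.76 °C — above 0 °C, consistent with complete melting.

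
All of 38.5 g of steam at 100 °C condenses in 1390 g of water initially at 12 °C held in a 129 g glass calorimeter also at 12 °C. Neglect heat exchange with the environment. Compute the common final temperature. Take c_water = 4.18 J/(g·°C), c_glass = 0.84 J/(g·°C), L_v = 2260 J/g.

Sum of m c ΔT and latent-heat terms is zero:
steam→water at 100 °C releases m L_v = 38.5×2260 = 87010; condensate cools 100→T: 38.5×4.18×(T − 100) = 160.93(T − 100); original water: 5810.2(T − 12); glass cup: 129×0.84×(T − 12) = 108.36(T − 12)
6079.5 T = 87010 + 16093 + 71023 = 174126
T ≈ 28.64 °C (< 100 °C, so full condensation is consistent).

T_f ≈ 28.6 °C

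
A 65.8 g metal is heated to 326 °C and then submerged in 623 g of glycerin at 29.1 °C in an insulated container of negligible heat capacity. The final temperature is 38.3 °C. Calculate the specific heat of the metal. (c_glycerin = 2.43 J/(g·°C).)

c ≈ 0.736 J/(g·°C)

Setting the total heat transfer to zero:
65.8×c×(38.3 − 326) + 623×2.43×(38.3 − 29.1) = 0
-18931 c = -13928
c = -13928/-18931 ≈ 0.7357 J/(g·°C)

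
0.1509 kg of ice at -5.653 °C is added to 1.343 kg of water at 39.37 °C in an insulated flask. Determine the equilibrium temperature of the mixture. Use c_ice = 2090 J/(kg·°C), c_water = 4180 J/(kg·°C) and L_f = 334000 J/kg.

Energy balance with sensible and latent terms:
ice -5.653→0 °C: 0.1509×2090×5.653 = 1782.8; latent heat to melt: 0.1509×334000 = 50401; warm the meltwater: 630.76 T; water cools: 1.343×4180×(T − 39.37) = 5613.7(T − 39.37)
6244.5 T = 221013 − 52183 = 168829
T ≈ 27.04 °C. Since T > 0 °C, the all-ice-melts assumption holds.

T_f ≈ 27.0 °C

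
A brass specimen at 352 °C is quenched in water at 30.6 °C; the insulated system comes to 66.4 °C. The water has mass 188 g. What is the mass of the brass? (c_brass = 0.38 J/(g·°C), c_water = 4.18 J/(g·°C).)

Conservation of energy gives ΣQ = 0:
m·0.38·(66.4 − 352) + 188·4.18·(66.4 − 30.6) = 0
-108.53 m = -28133
m = -28133/-108.53 ≈ 259.2 g

m ≈ 259 g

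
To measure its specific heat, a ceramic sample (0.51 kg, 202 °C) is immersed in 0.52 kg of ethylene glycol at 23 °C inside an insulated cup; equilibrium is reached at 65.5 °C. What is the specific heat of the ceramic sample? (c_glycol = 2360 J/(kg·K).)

c ≈ 749 J/(kg·K)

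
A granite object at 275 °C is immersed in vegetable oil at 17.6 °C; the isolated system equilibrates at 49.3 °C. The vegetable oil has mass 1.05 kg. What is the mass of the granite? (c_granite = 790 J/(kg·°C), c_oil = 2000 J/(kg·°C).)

m ≈ 0.373 kg

Energy conservation, ΣQ = 0:
m×790×(49.3 − 275) + 1.05×2000×(49.3 − 17.6) = 0
-178303 m = -66570
m = -66570/-178303 ≈ 0.3734 kg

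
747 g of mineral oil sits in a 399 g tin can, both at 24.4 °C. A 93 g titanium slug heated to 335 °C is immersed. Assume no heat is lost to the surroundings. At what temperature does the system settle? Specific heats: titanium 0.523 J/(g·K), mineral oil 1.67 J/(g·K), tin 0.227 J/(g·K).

T_f ≈ 35.3 °C

Heat gained plus heat lost sum to zero:
93×0.523×(T − 335) + 747×1.67×(T − 24.4) + 399×0.227×(T − 24.4) = 0
48.64(T − 335) + 1247.5(T − 24.4) + 90.57(T − 24.4) = 0
1386.7 T = 48943
T = 48943/1386.7 ≈ 35.29 °C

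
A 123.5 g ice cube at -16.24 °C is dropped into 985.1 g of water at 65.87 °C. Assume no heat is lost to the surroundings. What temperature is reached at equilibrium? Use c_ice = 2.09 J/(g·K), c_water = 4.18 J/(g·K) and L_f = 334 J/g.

Conservation of energy gives ΣQ = 0:
ice -16.24→0 °C: 123.5×2.09×16.24 = 4191.8
  latent heat to melt: 123.5×334 = 41249
  meltwater 0→T: 123.5×4.18×T = 516.23 T
  water: 4117.7(T − 65.87)
4633.9 T = 271234 − 45441 = 225793
T ≈ 48.73 °C (positive, so assuming full melt was valid).

T_f ≈ 48.7 °C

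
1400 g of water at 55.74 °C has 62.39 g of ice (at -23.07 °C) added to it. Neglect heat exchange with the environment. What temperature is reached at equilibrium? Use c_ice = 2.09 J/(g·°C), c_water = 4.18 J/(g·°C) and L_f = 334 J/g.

T_f ≈ 49.5 °C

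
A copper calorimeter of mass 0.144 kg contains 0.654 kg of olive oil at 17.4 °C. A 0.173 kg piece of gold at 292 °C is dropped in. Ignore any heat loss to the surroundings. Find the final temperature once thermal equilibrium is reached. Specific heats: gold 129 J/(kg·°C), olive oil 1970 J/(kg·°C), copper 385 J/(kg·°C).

T_f ≈ 21.9 °C

Let T be the final temperature. ΣQ_i = 0:
0.173*129*(T − 292) + 0.654*1970*(T − 17.4) + 0.144*385*(T − 17.4) = 0
22.32(T − 292) + 1288.4(T − 17.4) + 55.44(T − 17.4) = 0
(22.32 + 1288.4 + 55.44) T = 22.32*292 + 1288.4*17.4 + 55.44*17.4
T = 29899/1366.1 ≈ 21.89 °C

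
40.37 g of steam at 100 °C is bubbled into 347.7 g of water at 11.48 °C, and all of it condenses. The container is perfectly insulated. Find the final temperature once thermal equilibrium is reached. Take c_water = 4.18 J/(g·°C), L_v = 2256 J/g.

T_f ≈ 76.8 °C

Net heat exchanged in the isolated system is zero:
steam→water at 100 °C releases m L_v = 40.37×2256 = 91075; condensate cools 100→T: 40.37×4.18×(T − 100) = 168.75(T − 100); original water: 1453.4(T − 11.48)
1622.1 T = 91075 + 16875 + 16685 = 124634
T ≈ 76.83 °C — below 100 °C, confirming all the steam condensed.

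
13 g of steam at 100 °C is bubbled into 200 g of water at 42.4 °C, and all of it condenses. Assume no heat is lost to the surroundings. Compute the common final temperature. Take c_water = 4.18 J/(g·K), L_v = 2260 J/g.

Energy balance with sensible and latent terms:
condense steam: −13·2260 = −29380; condensate cools 100→T: 13·4.18·(T − 100) = 54.34(T − 100); original water: 836(T − 42.4)
890.34 T = 29380 + 5434 + 35446 = 70260
T ≈ 78.91 °C, under the boiling point, so the assumption holds.

T_f ≈ 78.9 °C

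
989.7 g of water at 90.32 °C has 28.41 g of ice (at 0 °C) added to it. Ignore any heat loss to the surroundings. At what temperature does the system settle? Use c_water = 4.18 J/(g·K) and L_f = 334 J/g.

Conservation of energy gives ΣQ = 0:
melt ice: 28.41·334 = 9488.9; meltwater 0→T: 28.41·4.18·T = 118.75 T; water: 4136.9(T − 90.32)
4255.7 T = 373649 − 9488.9 = 364160
T ≈ 85.57 °C. Since T > 0 °C, the all-ice-melts assumption holds.

T_f ≈ 85.6 °C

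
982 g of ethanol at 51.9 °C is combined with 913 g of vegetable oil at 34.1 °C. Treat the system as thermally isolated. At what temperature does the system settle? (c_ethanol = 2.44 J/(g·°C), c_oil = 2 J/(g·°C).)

T_f ≈ 44.2 °C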